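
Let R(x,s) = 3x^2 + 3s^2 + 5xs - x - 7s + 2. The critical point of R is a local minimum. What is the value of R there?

∂R/∂x = 6x + 5s - 1 = 0 and ∂R/∂s = 5x + 6s - 7 = 0, so (x, s) = (-29/11, 37/11).
The Hessian has R_{xx} = 6, R_{ss} = 6, R_{xs} = 5, giving D = 11 > 0 with R_{xx} > 0, so the point is a local minimum.
R(-29/11, 37/11) = -93/11.

-93/11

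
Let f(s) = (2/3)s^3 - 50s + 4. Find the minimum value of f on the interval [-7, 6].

The derivative is 2s^2 - 50, which vanishes at s = -5 and s = 5.
Candidates: f(-7) = 376/3; f(-5) = 512/3; f(5) = -488/3; f(6) = -152.
So the minimum is f(5) = -488/3.

-488/3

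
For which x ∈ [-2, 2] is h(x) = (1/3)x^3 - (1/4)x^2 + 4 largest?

h'(x) = x^2 - (1/2)x, which vanishes at x = 0 and x = 1/2.
Evaluating at the critical points and endpoints: h(-2) = 1/3, h(0) = 4, h(1/2) = 191/48, h(2) = 17/3.
The maximum over the interval is 17/3, attained at x = 2.

2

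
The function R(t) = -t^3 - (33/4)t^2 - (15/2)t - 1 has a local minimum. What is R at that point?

R'(t) = -3t^2 - (33/2)t - 15/2 = 0 at t = -5, -1/2.
Second-derivative test with R''(t) = -6t - 33/2: R''(-5) = 27/2 > 0 ⇒ local minimum; R''(-1/2) = -27/2 < 0 ⇒ local maximum.
Thus R has its local minimum at t = -5, with value -179/4.

-179/4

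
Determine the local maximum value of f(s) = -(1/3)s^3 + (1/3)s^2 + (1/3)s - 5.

Critical points: f'(s) = -s^2 + (2/3)s + 1/3 vanishes at s = -1/3, 1.
f''(s) = -2s + 2/3. f''(-1/3) = 4/3 > 0 ⇒ local minimum; f''(1) = -4/3 < 0 ⇒ local maximum.
So the local maximum value is f(1) = -14/3.

-14/3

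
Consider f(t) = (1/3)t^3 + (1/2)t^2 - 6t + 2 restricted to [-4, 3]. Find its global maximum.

31/2

f'(t) = t^2 + t - 6, which vanishes at t = -3 and t = 2.
Candidates: f(-4) = 38/3,  f(-3) = 31/2,  f(2) = -16/3,  f(3) = -5/2.
The maximum over the interval is 31/2, attained at t = -3.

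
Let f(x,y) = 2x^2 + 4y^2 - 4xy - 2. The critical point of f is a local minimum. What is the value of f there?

∂f/∂x = 4x - 4y = 0 and ∂f/∂y = -4x + 8y = 0, so (x, y) = (0, 0).
The Hessian has f_{xx} = 4, f_{yy} = 8, f_{xy} = -4, giving D = 16 > 0 with f_{xx} > 0, so the point is a local minimum.
f(0, 0) = -2.

-2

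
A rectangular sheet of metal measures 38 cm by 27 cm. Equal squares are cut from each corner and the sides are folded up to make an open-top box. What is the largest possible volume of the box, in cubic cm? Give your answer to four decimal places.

With cut size x, the volume is V(x) = x(38 − 2x)(27 − 2x) for 0 < x < 13.5.
V'(x) = 12x^2 − 260x + 1026. Setting V'(x) = 0 gives x ≈ 5.1888 (the root in (0, 13.5)).
V''(x) = 24x − 260 is negative there, so this is the maximum; V ≈ 2382.4405.

2382.4405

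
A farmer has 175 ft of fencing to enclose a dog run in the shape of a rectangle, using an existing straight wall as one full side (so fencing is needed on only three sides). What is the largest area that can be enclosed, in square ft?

30625/8

Let the sides perpendicular to the wall have length x and the parallel side y, so 2x + y = 175 and the area is A = xy = x(175 − 2x).
A'(x) = 175 − 4x = 0 gives x = 175/4, and A''(x) = −4 < 0 confirms a maximum.
Then y = 175 − 2·175/4 = 175/2 and A = 30625/8.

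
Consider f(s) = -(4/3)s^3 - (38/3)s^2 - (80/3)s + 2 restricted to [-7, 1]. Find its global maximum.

Differentiating, f'(s) = -4s^2 - (76/3)s - 80/3; which vanishes at s = -5 and s = -4/3.
Compare values at every candidate in [-7, 1]: f(-7) = 76/3, f(-5) = -44/3, f(-4/3) = 1474/81, f(1) = -116/3.
So the maximum is f(-7) = 76/3.

76/3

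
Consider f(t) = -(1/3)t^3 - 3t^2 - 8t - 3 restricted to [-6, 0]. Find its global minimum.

-3

Differentiating, f'(t) = -t^2 - 6t - 8; which vanishes at t = -4 and t = -2.
Compare values at every candidate in [-6, 0]: f(-6) = 9, f(-4) = 7/3, f(-2) = 11/3, f(0) = -3.
The minimum over the interval is -3, attained at t = 0.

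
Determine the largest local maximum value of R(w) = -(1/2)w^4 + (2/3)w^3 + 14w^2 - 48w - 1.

733/3

R'(w) = -2w^3 + 2w^2 + 28w - 48 = 0 at w = -4, 2, 3.
R''(w) = -6w^2 + 4w + 28. R''(-4) = -84 < 0 ⇒ local maximum; R''(2) = 12 > 0 ⇒ local minimum; R''(3) = -14 < 0 ⇒ local maximum.
Thus R has its largest local maximum at w = -4, with value 733/3.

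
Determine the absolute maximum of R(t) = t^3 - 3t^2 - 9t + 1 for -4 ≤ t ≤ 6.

55

Differentiating, R'(t) = 3t^2 - 6t - 9; which vanishes at t = -1 and t = 3.
Compare values at every candidate in [-4, 6]: R(-4) = -75; R(-1) = 6; R(3) = -26; R(6) = 55.
The maximum over the interval is 55, attained at t = 6.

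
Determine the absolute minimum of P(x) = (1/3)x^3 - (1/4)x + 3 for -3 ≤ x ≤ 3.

-21/4

Differentiating, P'(x) = x^2 - 1/4; which vanishes at x = -1/2 and x = 1/2.
Candidates: P(-3) = -21/4, P(-1/2) = 37/12, P(1/2) = 35/12, P(3) = 45/4.
Hence the absolute minimum is -21/4 at x = -3.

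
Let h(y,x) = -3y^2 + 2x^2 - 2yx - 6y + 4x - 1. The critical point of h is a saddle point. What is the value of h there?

∂h/∂y = -6y - 2x - 6 = 0 and ∂h/∂x = -2y + 4x + 4 = 0, so (y, x) = (-4/7, -9/7).
The Hessian has h_{yy} = -6, h_{xx} = 4, h_{yx} = -2, giving D = -28 < 0, so the point is a saddle point.
h(-4/7, -9/7) = -13/7.

-13/7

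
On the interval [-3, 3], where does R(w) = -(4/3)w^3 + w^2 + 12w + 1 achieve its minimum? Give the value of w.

Differentiating, R'(w) = -4w^2 + 2w + 12; which vanishes at w = -3/2 and w = 2.
Evaluating at the critical points and endpoints: R(-3) = 10,  R(-3/2) = -41/4,  R(2) = 55/3,  R(3) = 10.
Hence the absolute minimum is -41/4 at w = -3/2.

-3/2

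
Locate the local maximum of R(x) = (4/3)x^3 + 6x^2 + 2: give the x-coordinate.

R'(x) = 4x^2 + 12x. Setting R'(x) = 0 gives x ∈ {-3, 0}.
Second-derivative test with R''(x) = 8x + 12: R''(-3) = -12 < 0 ⇒ local maximum; R''(0) = 12 > 0 ⇒ local minimum.
Thus R has its local maximum at x = -3, with value 20.

-3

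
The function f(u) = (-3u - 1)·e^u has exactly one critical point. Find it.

f'(u) = (-3)·e^u + (-3u - 1)·1·e^u = (-3u - 4)·e^u. Since e^u > 0, the only critical point is u = -4/3.
f''(-4/3) has the same sign as -3 < 0, so this is a local maximum.
f(-4/3) = (3)·e^(-4/3) ≈ 0.7908.

-4/3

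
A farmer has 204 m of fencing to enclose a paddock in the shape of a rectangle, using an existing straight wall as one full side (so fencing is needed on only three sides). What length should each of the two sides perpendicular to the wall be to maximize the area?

Let the sides perpendicular to the wall have length x and the parallel side y, so 2x + y = 204 and the area is A = xy = x(204 − 2x).
A'(x) = 204 − 4x = 0 gives x = 51, and A''(x) = −4 < 0 confirms a maximum.
Then y = 204 − 2·51 = 102 and A = 5202.

51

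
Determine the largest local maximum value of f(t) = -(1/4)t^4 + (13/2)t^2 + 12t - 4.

f'(t) = -t^3 + 13t + 12. Setting f'(t) = 0 gives t ∈ {-3, -1, 4}.
Since f''(t) = -3t^2 + 13, we get f''(-3) = -14 < 0 ⇒ local maximum; f''(-1) = 10 > 0 ⇒ local minimum; f''(4) = -35 < 0 ⇒ local maximum.
So the largest local maximum value is f(4) = 84.

84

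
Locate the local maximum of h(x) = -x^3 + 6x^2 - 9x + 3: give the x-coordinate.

3

h'(x) = -3x^2 + 12x - 9 = 0 at x = 1, 3.
Since h''(x) = -6x + 12, we get h''(1) = 6 > 0 ⇒ local minimum; h''(3) = -6 < 0 ⇒ local maximum.
Thus h has its local maximum at x = 3, with value 3.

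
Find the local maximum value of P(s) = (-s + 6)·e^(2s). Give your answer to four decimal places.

29937.0709

Differentiating with the product rule gives P'(s) = (-2s + 11)·e^(2s). Since e^(2s) > 0, the only critical point is s = 11/2.
P''(11/2) has the same sign as -2 < 0, so this is a local maximum.
P(11/2) = (1/2)·e^(11) ≈ 29937.0709.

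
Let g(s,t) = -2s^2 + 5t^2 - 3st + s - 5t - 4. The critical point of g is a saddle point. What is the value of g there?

∂g/∂s = -4s - 3t + 1 = 0 and ∂g/∂t = -3s + 10t - 5 = 0, so (s, t) = (-5/49, 23/49).
The Hessian has g_{ss} = -4, g_{tt} = 10, g_{st} = -3, giving D = -49 < 0, so the point is a saddle point.
g(-5/49, 23/49) = -256/49.

-256/49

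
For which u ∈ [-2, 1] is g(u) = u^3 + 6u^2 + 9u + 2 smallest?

Differentiating, g'(u) = 3u^2 + 12u + 9; whose only zero in [-2, 1] is u = -1.
Candidates: g(-2) = 0; g(-1) = -2; g(1) = 18.
The minimum over the interval is -2, attained at u = -1.

-1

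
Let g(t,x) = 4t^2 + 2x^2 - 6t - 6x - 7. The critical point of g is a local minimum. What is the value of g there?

-55/4

∂g/∂t = 8t - 6 = 0 and ∂g/∂x = 4x - 6 = 0, so (t, x) = (3/4, 3/2).
The Hessian has g_{tt} = 8, g_{xx} = 4, g_{tx} = 0, giving D = 32 > 0 with g_{tt} > 0, so the point is a local minimum.
g(3/4, 3/2) = -55/4.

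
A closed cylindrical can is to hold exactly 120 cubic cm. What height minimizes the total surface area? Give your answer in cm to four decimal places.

5.3460

With radius r and height h, πr²h = 120 so h = 120/(πr²), and S(r) = 2πr² + 2πrh = 2πr² + 2·120/r.
S'(r) = 4πr − 2·120/r² = 0 ⇒ r³ = 120/(2π), so r ≈ 2.6730 and h = 2r ≈ 5.3460.
S''(r) = 4π + 4·120/r³ > 0, so this is the minimum; S ≈ 134.6797.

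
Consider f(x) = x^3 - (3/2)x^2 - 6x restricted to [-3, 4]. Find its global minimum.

-45/2

Differentiating, f'(x) = 3x^2 - 3x - 6; which vanishes at x = -1 and x = 2.
Candidates: f(-3) = -45/2, f(-1) = 7/2, f(2) = -10, f(4) = 16.
So the minimum is f(-3) = -45/2.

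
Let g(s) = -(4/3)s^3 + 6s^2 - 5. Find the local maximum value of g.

g'(s) = -4s^2 + 12s. Setting g'(s) = 0 gives s ∈ {0, 3}.
g''(s) = -8s + 12. g''(0) = 12 > 0 ⇒ local minimum; g''(3) = -12 < 0 ⇒ local maximum.
So the local maximum value is g(3) = 13.

13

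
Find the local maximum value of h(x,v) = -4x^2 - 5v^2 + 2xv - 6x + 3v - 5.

-50/19

∂h/∂x = -8x + 2v - 6 = 0 and ∂h/∂v = 2x - 10v + 3 = 0, so (x, v) = (-27/38, 3/19).
The Hessian has h_{xx} = -8, h_{vv} = -10, h_{xv} = 2, giving D = 76 > 0 with h_{xx} < 0, so the point is a local maximum.
h(-27/38, 3/19) = -50/19.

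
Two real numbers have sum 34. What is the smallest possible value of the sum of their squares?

With a + b = 34, a^2 + b^2 = a^2 + (34 − a)^2.
The derivative 2a − 2(34 − a) = 4a − 68 vanishes at a = 17; second derivative 4 > 0, a minimum.
The minimum is 2·(17)^2 = 578.

578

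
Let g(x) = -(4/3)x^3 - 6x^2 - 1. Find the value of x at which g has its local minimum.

-3

Critical points: g'(x) = -4x^2 - 12x vanishes at x = -3, 0.
Since g''(x) = -8x - 12, we get g''(-3) = 12 > 0 ⇒ local minimum; g''(0) = -12 < 0 ⇒ local maximum.
Thus g has its local minimum at x = -3, with value -19.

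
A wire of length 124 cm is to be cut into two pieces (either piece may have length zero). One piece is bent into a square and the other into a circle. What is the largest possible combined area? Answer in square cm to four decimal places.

Let x be the length used for the square. Square side x/4; circle radius (124−x)/(2π).
A(x) = (x/4)² + π·((124−x)/(2π))² = x²/16 + (124−x)²/(4π) for 0 ≤ x ≤ 124. A'(x) = x/8 − (124−x)/(2π) = 0 gives x = 4·124/(π+4) ≈ 69.4523.
A'' > 0, so the interior critical point is a minimum; the maximum is at an endpoint. A(0) = 1223.5832 and A(124) = 961.0000, so the largest area is 1223.5832.

1223.5832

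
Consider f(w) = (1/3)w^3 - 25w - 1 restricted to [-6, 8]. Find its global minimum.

-253/3

f'(w) = w^2 - 25, which vanishes at w = -5 and w = 5.
Compare values at every candidate in [-6, 8]: f(-6) = 77, f(-5) = 247/3, f(5) = -253/3, f(8) = -91/3.
So the minimum is f(5) = -253/3.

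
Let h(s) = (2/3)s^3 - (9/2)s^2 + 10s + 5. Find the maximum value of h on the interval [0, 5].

155/6

Differentiating, h'(s) = 2s^2 - 9s + 10; which vanishes at s = 2 and s = 5/2.
Candidates: h(0) = 5,  h(2) = 37/3,  h(5/2) = 295/24,  h(5) = 155/6.
Hence the absolute maximum is 155/6 at s = 5.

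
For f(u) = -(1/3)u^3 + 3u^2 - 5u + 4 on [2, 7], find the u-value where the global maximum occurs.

5

f'(u) = -u^2 + 6u - 5, whose only zero in [2, 7] is u = 5.
Evaluating at the critical points and endpoints: f(2) = 10/3; f(5) = 37/3; f(7) = 5/3.
The maximum over the interval is 37/3, attained at u = 5.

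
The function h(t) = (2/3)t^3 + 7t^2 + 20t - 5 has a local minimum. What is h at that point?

-67/3

h'(t) = 2t^2 + 14t + 20 = 0 at t = -5, -2.
Since h''(t) = 4t + 14, we get h''(-5) = -6 < 0 ⇒ local maximum; h''(-2) = 6 > 0 ⇒ local minimum.
The local minimum is h(-2) = -67/3.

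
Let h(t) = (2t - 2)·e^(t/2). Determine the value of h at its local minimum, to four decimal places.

-2.4261

Differentiating with the product rule gives h'(t) = (t + 1)·e^(t/2). Since e^(t/2) > 0, the only critical point is t = -1.
h''(-1) has the same sign as 1 > 0, so this is a local minimum.
h(-1) = (-4)·e^(-1/2) ≈ -2.4261.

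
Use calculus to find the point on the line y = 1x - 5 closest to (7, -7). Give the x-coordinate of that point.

Minimize D(x)^2 = (x - 7)^2 + (x + 2)^2.
d/dx[D^2] = 2(x - 7) + 2·1·(x + 2) = 0 ⇒ x = 5/2.
Then y = -5/2 and the distance is √(81/2) ≈ 6.3640.

5/2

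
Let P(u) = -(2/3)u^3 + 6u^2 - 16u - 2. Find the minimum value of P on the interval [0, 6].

-26

Differentiating, P'(u) = -2u^2 + 12u - 16; which vanishes at u = 2 and u = 4.
Compare values at every candidate in [0, 6]: P(0) = -2,  P(2) = -46/3,  P(4) = -38/3,  P(6) = -26.
Hence the absolute minimum is -26 at u = 6.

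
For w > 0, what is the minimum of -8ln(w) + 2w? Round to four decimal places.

h'(w) = -8/w + 2 = 0 gives w = 4.
h''(w) = 8/w², which is positive for w > 0, so this is a local minimum.
h(4) = -8·ln(4) + 8 ≈ -3.0904.

-3.0904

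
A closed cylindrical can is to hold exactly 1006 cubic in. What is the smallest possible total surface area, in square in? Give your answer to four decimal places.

555.7932

With radius r and height h, πr²h = 1006 so h = 1006/(πr²), and S(r) = 2πr² + 2πrh = 2πr² + 2·1006/r.
S'(r) = 4πr − 2·1006/r² = 0 ⇒ r³ = 1006/(2π), so r ≈ 5.4301 and h = 2r ≈ 10.8602.
S''(r) = 4π + 4·1006/r³ > 0, so this is the minimum; S ≈ 555.7932.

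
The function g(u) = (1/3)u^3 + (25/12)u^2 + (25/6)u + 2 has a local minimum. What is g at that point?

g'(u) = u^2 + (25/6)u + 25/6. Setting g'(u) = 0 gives u ∈ {-5/2, -5/3}.
Since g''(u) = 2u + 25/6, we get g''(-5/2) = -5/6 < 0 ⇒ local maximum; g''(-5/3) = 5/6 > 0 ⇒ local minimum.
So the local minimum value is g(-5/3) = -227/324.

-227/324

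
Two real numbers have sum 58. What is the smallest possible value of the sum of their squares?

With a + b = 58, a^2 + b^2 = a^2 + (58 − a)^2.
The derivative 2a − 2(58 − a) = 4a − 116 vanishes at a = 29; second derivative 4 > 0, a minimum.
The minimum is 2·(29)^2 = 1682.

1682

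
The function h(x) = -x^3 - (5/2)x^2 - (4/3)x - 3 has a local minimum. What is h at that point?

-89/27

Critical points: h'(x) = -3x^2 - 5x - 4/3 vanishes at x = -4/3, -1/3.
Since h''(x) = -6x - 5, we get h''(-4/3) = 3 > 0 ⇒ local minimum; h''(-1/3) = -3 < 0 ⇒ local maximum.
So the local minimum value is h(-4/3) = -89/27.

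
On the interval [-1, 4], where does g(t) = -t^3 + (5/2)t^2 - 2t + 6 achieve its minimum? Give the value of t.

4

g'(t) = -3t^2 + 5t - 2, which vanishes at t = 2/3 and t = 1.
Evaluating at the critical points and endpoints: g(-1) = 23/2, g(2/3) = 148/27, g(1) = 11/2, g(4) = -26.
Hence the absolute minimum is -26 at t = 4.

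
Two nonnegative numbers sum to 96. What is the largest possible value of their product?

With x + y = 96, the product is P(x) = x(96 − x).
P'(x) = 96 − 2x = 0 gives x = 48; P'' = −2 < 0, so this is the maximum.
P = 48·48 = 2304.

2304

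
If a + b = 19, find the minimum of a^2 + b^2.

With a + b = 19, a^2 + b^2 = a^2 + (19 − a)^2.
The derivative 2a − 2(19 − a) = 4a − 38 vanishes at a = 19/2; second derivative 4 > 0, a minimum.
The minimum is 2·(19/2)^2 = 361/2.

361/2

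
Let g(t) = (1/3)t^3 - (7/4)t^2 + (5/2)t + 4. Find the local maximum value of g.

Critical points: g'(t) = t^2 - (7/2)t + 5/2 vanishes at t = 1, 5/2.
Since g''(t) = 2t - 7/2, we get g''(1) = -3/2 < 0 ⇒ local maximum; g''(5/2) = 3/2 > 0 ⇒ local minimum.
The local maximum is g(1) = 61/12.

61/12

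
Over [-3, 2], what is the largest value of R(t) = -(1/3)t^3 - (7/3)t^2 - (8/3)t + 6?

R'(t) = -t^2 - (14/3)t - 8/3, whose only zero in [-3, 2] is t = -2/3.
Evaluating at the critical points and endpoints: R(-3) = 2; R(-2/3) = 554/81; R(2) = -34/3.
The maximum over the interval is 554/81, attained at t = -2/3.

554/81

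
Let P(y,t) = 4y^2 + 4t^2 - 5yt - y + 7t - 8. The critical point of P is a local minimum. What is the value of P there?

∂P/∂y = 8y - 5t - 1 = 0 and ∂P/∂t = -5y + 8t + 7 = 0, so (y, t) = (-9/13, -17/13).
The Hessian has P_{yy} = 8, P_{tt} = 8, P_{yt} = -5, giving D = 39 > 0 with P_{yy} > 0, so the point is a local minimum.
P(-9/13, -17/13) = -159/13.

-159/13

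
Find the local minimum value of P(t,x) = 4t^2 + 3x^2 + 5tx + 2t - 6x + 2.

-170/23

∂P/∂t = 8t + 5x + 2 = 0 and ∂P/∂x = 5t + 6x - 6 = 0, so (t, x) = (-42/23, 58/23).
The Hessian has P_{tt} = 8, P_{xx} = 6, P_{tx} = 5, giving D = 23 > 0 with P_{tt} > 0, so the point is a local minimum.
P(-42/23, 58/23) = -170/23.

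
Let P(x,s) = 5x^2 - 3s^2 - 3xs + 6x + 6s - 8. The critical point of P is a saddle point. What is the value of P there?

-124/23

∂P/∂x = 10x - 3s + 6 = 0 and ∂P/∂s = -3x - 6s + 6 = 0, so (x, s) = (-6/23, 26/23).
The Hessian has P_{xx} = 10, P_{ss} = -6, P_{xs} = -3, giving D = -69 < 0, so the point is a saddle point.
P(-6/23, 26/23) = -124/23.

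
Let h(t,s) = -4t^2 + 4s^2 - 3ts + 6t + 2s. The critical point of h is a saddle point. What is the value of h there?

164/73

∂h/∂t = -8t - 3s + 6 = 0 and ∂h/∂s = -3t + 8s + 2 = 0, so (t, s) = (54/73, 2/73).
The Hessian has h_{tt} = -8, h_{ss} = 8, h_{ts} = -3, giving D = -73 < 0, so the point is a saddle point.
h(54/73, 2/73) = 164/73.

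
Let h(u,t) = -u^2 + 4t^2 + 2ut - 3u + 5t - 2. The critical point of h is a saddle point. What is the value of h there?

1/20

∂h/∂u = -2u + 2t - 3 = 0 and ∂h/∂t = 2u + 8t + 5 = 0, so (u, t) = (-17/10, -1/5).
The Hessian has h_{uu} = -2, h_{tt} = 8, h_{ut} = 2, giving D = -20 < 0, so the point is a saddle point.
h(-17/10, -1/5) = 1/20.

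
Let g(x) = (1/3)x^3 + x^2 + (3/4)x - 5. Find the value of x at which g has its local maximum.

-3/2

g'(x) = x^2 + 2x + 3/4 = 0 at x = -3/2, -1/2.
Second-derivative test with g''(x) = 2x + 2: g''(-3/2) = -1 < 0 ⇒ local maximum; g''(-1/2) = 1 > 0 ⇒ local minimum.
So the local maximum value is g(-3/2) = -5.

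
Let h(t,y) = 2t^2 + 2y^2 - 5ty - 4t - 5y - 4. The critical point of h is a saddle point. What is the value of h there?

146/9

∂h/∂t = 4t - 5y - 4 = 0 and ∂h/∂y = -5t + 4y - 5 = 0, so (t, y) = (-41/9, -40/9).
The Hessian has h_{tt} = 4, h_{yy} = 4, h_{ty} = -5, giving D = -9 < 0, so the point is a saddle point.
h(-41/9, -40/9) = 146/9.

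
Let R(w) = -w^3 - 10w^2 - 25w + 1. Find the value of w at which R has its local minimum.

Critical points: R'(w) = -3w^2 - 20w - 25 vanishes at w = -5, -5/3.
Second-derivative test with R''(w) = -6w - 20: R''(-5) = 10 > 0 ⇒ local minimum; R''(-5/3) = -10 < 0 ⇒ local maximum.
Thus R has its local minimum at w = -5, with value 1.

-5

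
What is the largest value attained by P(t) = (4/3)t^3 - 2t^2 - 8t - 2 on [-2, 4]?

58/3

P'(t) = 4t^2 - 4t - 8, which vanishes at t = -1 and t = 2.
Candidates: P(-2) = -14/3, P(-1) = 8/3, P(2) = -46/3, P(4) = 58/3.
Hence the absolute maximum is 58/3 at t = 4.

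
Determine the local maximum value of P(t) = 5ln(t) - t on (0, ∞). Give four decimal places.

P'(t) = 5/t − 1 = 0 gives t = 5.
P''(t) = -5/t², which is negative for t > 0, so this is a local maximum.
P(5) = 5·ln(5) - 5 ≈ 3.0472.

3.0472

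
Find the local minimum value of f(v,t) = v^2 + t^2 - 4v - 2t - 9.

∂f/∂v = 2v - 4 = 0 and ∂f/∂t = 2t - 2 = 0, so (v, t) = (2, 1).
The Hessian has f_{vv} = 2, f_{tt} = 2, f_{vt} = 0, giving D = 4 > 0 with f_{vv} > 0, so the point is a local minimum.
f(2, 1) = -14.

-14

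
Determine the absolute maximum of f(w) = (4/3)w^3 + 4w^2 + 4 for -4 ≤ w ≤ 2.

Differentiating, f'(w) = 4w^2 + 8w; which vanishes at w = -2 and w = 0.
Compare values at every candidate in [-4, 2]: f(-4) = -52/3; f(-2) = 28/3; f(0) = 4; f(2) = 92/3.
The maximum over the interval is 92/3, attained at w = 2.

92/3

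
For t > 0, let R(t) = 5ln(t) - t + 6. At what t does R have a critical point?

5

R'(t) = 5/t − 1 = 0 gives t = 5.
R''(t) = -5/t², which is negative for t > 0, so this is a local maximum.
R(5) = 5·ln(5) - 5 + 6 ≈ 9.0472.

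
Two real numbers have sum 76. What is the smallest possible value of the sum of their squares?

2888

With a + b = 76, a^2 + b^2 = a^2 + (76 − a)^2.
The derivative 2a − 2(76 − a) = 4a − 152 vanishes at a = 38; second derivative 4 > 0, a minimum.
The minimum is 2·(38)^2 = 2888.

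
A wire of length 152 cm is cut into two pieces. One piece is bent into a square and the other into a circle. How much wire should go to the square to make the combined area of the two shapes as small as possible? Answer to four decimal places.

Let x be the length used for the square. Square side x/4; circle radius (152−x)/(2π).
A(x) = (x/4)² + π·((152−x)/(2π))² = x²/16 + (152−x)²/(4π) for 0 ≤ x ≤ 152. A'(x) = x/8 − (152−x)/(2π) = 0 gives x = 4·152/(π+4) ≈ 85.1351.
A'' = 1/8 + 1/(2π) > 0, so this gives the minimum combined area; x ≈ 85.1351 cm to the square.

85.1351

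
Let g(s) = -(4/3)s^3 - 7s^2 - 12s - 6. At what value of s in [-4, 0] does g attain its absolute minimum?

g'(s) = -4s^2 - 14s - 12, which vanishes at s = -2 and s = -3/2.
Compare values at every candidate in [-4, 0]: g(-4) = 46/3, g(-2) = 2/3, g(-3/2) = 3/4, g(0) = -6.
The minimum over the interval is -6, attained at s = 0.

0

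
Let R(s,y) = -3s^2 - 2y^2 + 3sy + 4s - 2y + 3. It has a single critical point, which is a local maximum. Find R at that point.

13/3

∂R/∂s = -6s + 3y + 4 = 0 and ∂R/∂y = 3s - 4y - 2 = 0, so (s, y) = (2/3, 0).
The Hessian has R_{ss} = -6, R_{yy} = -4, R_{sy} = 3, giving D = 15 > 0 with R_{ss} < 0, so the point is a local maximum.
R(2/3, 0) = 13/3.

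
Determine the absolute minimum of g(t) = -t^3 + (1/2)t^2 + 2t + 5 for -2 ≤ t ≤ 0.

The derivative is -3t^2 + t + 2, whose only zero in [-2, 0] is t = -2/3.
Evaluating at the critical points and endpoints: g(-2) = 11, g(-2/3) = 113/27, g(0) = 5.
So the minimum is g(-2/3) = 113/27.

113/27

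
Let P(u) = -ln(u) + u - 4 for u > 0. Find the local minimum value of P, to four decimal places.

-3.0000

P'(u) = -1/u + 1 = 0 gives u = 1.
P''(u) = 1/u², which is positive for u > 0, so this is a local minimum.
P(1) = -1·ln(1) + 1 - 4 ≈ -3.0000.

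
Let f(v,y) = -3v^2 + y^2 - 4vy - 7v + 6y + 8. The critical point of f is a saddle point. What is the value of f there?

∂f/∂v = -6v - 4y - 7 = 0 and ∂f/∂y = -4v + 2y + 6 = 0, so (v, y) = (5/14, -16/7).
The Hessian has f_{vv} = -6, f_{yy} = 2, f_{vy} = -4, giving D = -28 < 0, so the point is a saddle point.
f(5/14, -16/7) = -3/28.

-3/28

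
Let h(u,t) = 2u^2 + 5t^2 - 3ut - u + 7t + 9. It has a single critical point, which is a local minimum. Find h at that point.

∂h/∂u = 4u - 3t - 1 = 0 and ∂h/∂t = -3u + 10t + 7 = 0, so (u, t) = (-11/31, -25/31).
The Hessian has h_{uu} = 4, h_{tt} = 10, h_{ut} = -3, giving D = 31 > 0 with h_{uu} > 0, so the point is a local minimum.
h(-11/31, -25/31) = 197/31.

197/31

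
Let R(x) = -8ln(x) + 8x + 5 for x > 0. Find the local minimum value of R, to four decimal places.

R'(x) = -8/x + 8 = 0 gives x = 1.
R''(x) = 8/x², which is positive for x > 0, so this is a local minimum.
R(1) = -8·ln(1) + 8 + 5 ≈ 13.0000.

13.0000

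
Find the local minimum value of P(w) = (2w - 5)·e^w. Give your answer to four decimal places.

-8.9634

By the product rule, P'(w) = (2w - 3)·e^w. Since e^w > 0, the only critical point is w = 3/2.
P''(3/2) has the same sign as 2 > 0, so this is a local minimum.
P(3/2) = (-2)·e^(3/2) ≈ -8.9634.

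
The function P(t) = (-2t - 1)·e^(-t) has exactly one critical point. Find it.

By the product rule, P'(t) = (2t - 1)·e^(-t). Since e^(-t) > 0, the only critical point is t = 1/2.
P''(1/2) has the same sign as 2 > 0, so this is a local minimum.
P(1/2) = (-2)·e^(-1/2) ≈ -1.2131.

1/2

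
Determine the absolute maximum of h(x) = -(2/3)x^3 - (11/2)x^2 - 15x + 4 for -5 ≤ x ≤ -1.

149/6

h'(x) = -2x^2 - 11x - 15, which vanishes at x = -3 and x = -5/2.
Compare values at every candidate in [-5, -1]: h(-5) = 149/6; h(-3) = 35/2; h(-5/2) = 421/24; h(-1) = 85/6.
Hence the absolute maximum is 149/6 at x = -5.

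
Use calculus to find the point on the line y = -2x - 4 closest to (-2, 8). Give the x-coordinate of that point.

Minimize D(x)^2 = (x + 2)^2 + (-2x - 12)^2.
d/dx[D^2] = 2(x + 2) + 2·(-2)·(-2x - 12) = 0 ⇒ x = -26/5.
Then y = 32/5 and the distance is √(64/5) ≈ 3.5777.

-26/5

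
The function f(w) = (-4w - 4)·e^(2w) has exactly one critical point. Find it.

Differentiating with the product rule gives f'(w) = (-8w - 12)·e^(2w). Since e^(2w) > 0, the only critical point is w = -3/2.
f''(-3/2) has the same sign as -8 < 0, so this is a local maximum.
f(-3/2) = (2)·e^(-3) ≈ 0.0996.

-3/2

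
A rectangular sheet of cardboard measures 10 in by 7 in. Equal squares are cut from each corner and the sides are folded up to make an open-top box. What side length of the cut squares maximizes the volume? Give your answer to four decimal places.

With cut size x, the volume is V(x) = x(10 − 2x)(7 − 2x) for 0 < x < 3.5.
V'(x) = 12x^2 − 68x + 70. Setting V'(x) = 0 gives x ≈ 1.3520 (the root in (0, 3.5)).
V''(x) = 24x − 68 is negative there, so this is the maximum; V ≈ 42.3766.

1.3520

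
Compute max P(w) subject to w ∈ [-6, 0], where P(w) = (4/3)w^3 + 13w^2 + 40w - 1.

The derivative is 4w^2 + 26w + 40, which vanishes at w = -4 and w = -5/2.
Compare values at every candidate in [-6, 0]: P(-6) = -61, P(-4) = -115/3, P(-5/2) = -487/12, P(0) = -1.
So the maximum is P(0) = -1.

-1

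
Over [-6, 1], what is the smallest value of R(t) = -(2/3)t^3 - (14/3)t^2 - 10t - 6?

-64/3

Differentiating, R'(t) = -2t^2 - (28/3)t - 10; which vanishes at t = -3 and t = -5/3.
Candidates: R(-6) = 30, R(-3) = 0, R(-5/3) = 64/81, R(1) = -64/3.
The minimum over the interval is -64/3, attained at t = 1.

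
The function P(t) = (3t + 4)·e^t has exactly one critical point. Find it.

-7/3

P'(t) = 3·e^t + (3t + 4)·1·e^t = (3t + 7)·e^t. Since e^t > 0, the only critical point is t = -7/3.
P''(-7/3) has the same sign as 3 > 0, so this is a local minimum.
P(-7/3) = (-3)·e^(-7/3) ≈ -0.2909.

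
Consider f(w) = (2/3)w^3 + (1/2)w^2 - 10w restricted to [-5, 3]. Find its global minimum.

-125/6

The derivative is 2w^2 + w - 10, which vanishes at w = -5/2 and w = 2.
Candidates: f(-5) = -125/6, f(-5/2) = 425/24, f(2) = -38/3, f(3) = -15/2.
So the minimum is f(-5) = -125/6.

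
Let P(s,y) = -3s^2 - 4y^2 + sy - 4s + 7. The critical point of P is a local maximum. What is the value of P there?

∂P/∂s = -6s + y - 4 = 0 and ∂P/∂y = s - 8y = 0, so (s, y) = (-32/47, -4/47).
The Hessian has P_{ss} = -6, P_{yy} = -8, P_{sy} = 1, giving D = 47 > 0 with P_{ss} < 0, so the point is a local maximum.
P(-32/47, -4/47) = 393/47.

393/47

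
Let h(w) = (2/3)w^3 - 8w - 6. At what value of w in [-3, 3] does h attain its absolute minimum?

2

The derivative is 2w^2 - 8, which vanishes at w = -2 and w = 2.
Evaluating at the critical points and endpoints: h(-3) = 0, h(-2) = 14/3, h(2) = -50/3, h(3) = -12.
The minimum over the interval is -50/3, attained at w = 2.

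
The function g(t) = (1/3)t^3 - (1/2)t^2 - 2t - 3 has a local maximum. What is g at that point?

-11/6

Critical points: g'(t) = t^2 - t - 2 vanishes at t = -1, 2.
Since g''(t) = 2t - 1, we get g''(-1) = -3 < 0 ⇒ local maximum; g''(2) = 3 > 0 ⇒ local minimum.
So the local maximum value is g(-1) = -11/6.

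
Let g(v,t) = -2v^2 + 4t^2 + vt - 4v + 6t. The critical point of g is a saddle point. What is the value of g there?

∂g/∂v = -4v + t - 4 = 0 and ∂g/∂t = v + 8t + 6 = 0, so (v, t) = (-38/33, -20/33).
The Hessian has g_{vv} = -4, g_{tt} = 8, g_{vt} = 1, giving D = -33 < 0, so the point is a saddle point.
g(-38/33, -20/33) = 16/33.

16/33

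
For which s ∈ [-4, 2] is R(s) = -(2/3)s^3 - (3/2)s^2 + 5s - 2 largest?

Differentiating, R'(s) = -2s^2 - 3s + 5; which vanishes at s = -5/2 and s = 1.
Candidates: R(-4) = -10/3; R(-5/2) = -323/24; R(1) = 5/6; R(2) = -10/3.
So the maximum is R(1) = 5/6.

1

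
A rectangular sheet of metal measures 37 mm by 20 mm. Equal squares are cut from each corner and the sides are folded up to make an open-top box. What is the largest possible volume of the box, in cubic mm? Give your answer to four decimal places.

With cut size x, the volume is V(x) = x(37 − 2x)(20 − 2x) for 0 < x < 10.
V'(x) = 12x^2 − 228x + 740. Setting V'(x) = 0 gives x ≈ 4.1537 (the root in (0, 10)).
V''(x) = 24x − 228 is negative there, so this is the maximum; V ≈ 1393.5294.

1393.5294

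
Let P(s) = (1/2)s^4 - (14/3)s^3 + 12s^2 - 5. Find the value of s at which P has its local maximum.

P'(s) = 2s^3 - 14s^2 + 24s = 0 at s = 0, 3, 4.
Since P''(s) = 6s^2 - 28s + 24, we get P''(0) = 24 > 0 ⇒ local minimum; P''(3) = -6 < 0 ⇒ local maximum; P''(4) = 8 > 0 ⇒ local minimum.
Thus P has its local maximum at s = 3, with value 35/2.

3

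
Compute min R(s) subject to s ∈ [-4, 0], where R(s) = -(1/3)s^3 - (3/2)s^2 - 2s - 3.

-3

Differentiating, R'(s) = -s^2 - 3s - 2; which vanishes at s = -2 and s = -1.
Compare values at every candidate in [-4, 0]: R(-4) = 7/3, R(-2) = -7/3, R(-1) = -13/6, R(0) = -3.
Hence the absolute minimum is -3 at s = 0.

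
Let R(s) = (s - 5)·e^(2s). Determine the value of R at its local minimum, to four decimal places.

Differentiating with the product rule gives R'(s) = (2s - 9)·e^(2s). Since e^(2s) > 0, the only critical point is s = 9/2.
R''(9/2) has the same sign as 2 > 0, so this is a local minimum.
R(9/2) = (-1/2)·e^(9) ≈ -4051.5420.

-4051.5420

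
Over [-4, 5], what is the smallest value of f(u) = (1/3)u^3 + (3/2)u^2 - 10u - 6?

The derivative is u^2 + 3u - 10, whose only zero in [-4, 5] is u = 2.
Compare values at every candidate in [-4, 5]: f(-4) = 110/3,  f(2) = -52/3,  f(5) = 139/6.
The minimum over the interval is -52/3, attained at u = 2.

-52/3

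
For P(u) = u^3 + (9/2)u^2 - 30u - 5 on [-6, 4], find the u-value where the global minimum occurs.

P'(u) = 3u^2 + 9u - 30, which vanishes at u = -5 and u = 2.
Evaluating at the critical points and endpoints: P(-6) = 121; P(-5) = 265/2; P(2) = -39; P(4) = 11.
The minimum over the interval is -39, attained at u = 2.

2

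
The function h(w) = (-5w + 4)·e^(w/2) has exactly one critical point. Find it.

Differentiating with the product rule gives h'(w) = (-(5/2)w - 3)·e^(w/2). Since e^(w/2) > 0, the only critical point is w = -6/5.
h''(-6/5) has the same sign as -5/2 < 0, so this is a local maximum.
h(-6/5) = (10)·e^(-3/5) ≈ 5.4881.

-6/5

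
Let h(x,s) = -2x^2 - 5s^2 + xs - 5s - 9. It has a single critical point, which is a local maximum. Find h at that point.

∂h/∂x = -4x + s = 0 and ∂h/∂s = x - 10s - 5 = 0, so (x, s) = (-5/39, -20/39).
The Hessian has h_{xx} = -4, h_{ss} = -10, h_{xs} = 1, giving D = 39 > 0 with h_{xx} < 0, so the point is a local maximum.
h(-5/39, -20/39) = -301/39.

-301/39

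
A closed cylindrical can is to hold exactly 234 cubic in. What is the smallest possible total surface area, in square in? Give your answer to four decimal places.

210.2125

With radius r and height h, πr²h = 234 so h = 234/(πr²), and S(r) = 2πr² + 2πrh = 2πr² + 2·234/r.
S'(r) = 4πr − 2·234/r² = 0 ⇒ r³ = 234/(2π), so r ≈ 3.3395 and h = 2r ≈ 6.6790.
S''(r) = 4π + 4·234/r³ > 0, so this is the minimum; S ≈ 210.2125.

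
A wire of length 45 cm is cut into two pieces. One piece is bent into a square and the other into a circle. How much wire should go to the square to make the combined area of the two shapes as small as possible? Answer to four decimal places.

25.2045

Let x be the length used for the square. Square side x/4; circle radius (45−x)/(2π).
A(x) = (x/4)² + π·((45−x)/(2π))² = x²/16 + (45−x)²/(4π) for 0 ≤ x ≤ 45. A'(x) = x/8 − (45−x)/(2π) = 0 gives x = 4·45/(π+4) ≈ 25.2045.
A'' = 1/8 + 1/(2π) > 0, so this gives the minimum combined area; x ≈ 25.2045 cm to the square.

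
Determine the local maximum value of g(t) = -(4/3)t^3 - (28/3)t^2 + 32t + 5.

2261/81

g'(t) = -4t^2 - (56/3)t + 32. Setting g'(t) = 0 gives t ∈ {-6, 4/3}.
Second-derivative test with g''(t) = -8t - 56/3: g''(-6) = 88/3 > 0 ⇒ local minimum; g''(4/3) = -88/3 < 0 ⇒ local maximum.
So the local maximum value is g(4/3) = 2261/81.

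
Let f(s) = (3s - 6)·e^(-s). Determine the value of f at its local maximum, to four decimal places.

0.1494

Differentiating with the product rule gives f'(s) = (-3s + 9)·e^(-s). Since e^(-s) > 0, the only critical point is s = 3.
f''(3) has the same sign as -3 < 0, so this is a local maximum.
f(3) = (3)·e^(-3) ≈ 0.1494.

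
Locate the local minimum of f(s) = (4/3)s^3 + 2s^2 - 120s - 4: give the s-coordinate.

f'(s) = 4s^2 + 4s - 120 = 0 at s = -6, 5.
Second-derivative test with f''(s) = 8s + 4: f''(-6) = -44 < 0 ⇒ local maximum; f''(5) = 44 > 0 ⇒ local minimum.
The local minimum is f(5) = -1162/3.

5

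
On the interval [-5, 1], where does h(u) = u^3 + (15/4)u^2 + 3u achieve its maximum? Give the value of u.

1

The derivative is 3u^2 + (15/2)u + 3, which vanishes at u = -2 and u = -1/2.
Candidates: h(-5) = -185/4, h(-2) = 1, h(-1/2) = -11/16, h(1) = 31/4.
So the maximum is h(1) = 31/4.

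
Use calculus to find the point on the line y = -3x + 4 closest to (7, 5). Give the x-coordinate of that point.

Minimize D(x)^2 = (x - 7)^2 + (-3x - 1)^2.
d/dx[D^2] = 2(x - 7) + 2·(-3)·(-3x - 1) = 0 ⇒ x = 2/5.
Then y = 14/5 and the distance is √(242/5) ≈ 6.9570.

2/5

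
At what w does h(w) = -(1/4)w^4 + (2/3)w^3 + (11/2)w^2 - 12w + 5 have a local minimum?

1

Critical points: h'(w) = -w^3 + 2w^2 + 11w - 12 vanishes at w = -3, 1, 4.
Second-derivative test with h''(w) = -3w^2 + 4w + 11: h''(-3) = -28 < 0 ⇒ local maximum; h''(1) = 12 > 0 ⇒ local minimum; h''(4) = -21 < 0 ⇒ local maximum.
Thus h has its local minimum at w = 1, with value -13/12.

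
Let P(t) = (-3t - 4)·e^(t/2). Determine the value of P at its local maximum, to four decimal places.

1.1333

By the product rule, P'(t) = (-(3/2)t - 5)·e^(t/2). Since e^(t/2) > 0, the only critical point is t = -10/3.
P''(-10/3) has the same sign as -3/2 < 0, so this is a local maximum.
P(-10/3) = (6)·e^(-5/3) ≈ 1.1333.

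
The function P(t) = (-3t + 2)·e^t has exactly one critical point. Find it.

Differentiating with the product rule gives P'(t) = (-3t - 1)·e^t. Since e^t > 0, the only critical point is t = -1/3.
P''(-1/3) has the same sign as -3 < 0, so this is a local maximum.
P(-1/3) = (3)·e^(-1/3) ≈ 2.1496.

-1/3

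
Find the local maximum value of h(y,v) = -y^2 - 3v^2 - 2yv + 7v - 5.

∂h/∂y = -2y - 2v = 0 and ∂h/∂v = -2y - 6v + 7 = 0, so (y, v) = (-7/4, 7/4).
The Hessian has h_{yy} = -2, h_{vv} = -6, h_{yv} = -2, giving D = 8 > 0 with h_{yy} < 0, so the point is a local maximum.
h(-7/4, 7/4) = 9/8.

9/8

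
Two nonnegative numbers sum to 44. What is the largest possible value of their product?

484

With x + y = 44, the product is P(x) = x(44 − x).
P'(x) = 44 − 2x = 0 gives x = 22; P'' = −2 < 0, so this is the maximum.
P = 22·22 = 484.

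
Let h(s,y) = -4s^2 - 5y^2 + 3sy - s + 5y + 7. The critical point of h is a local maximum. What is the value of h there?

∂h/∂s = -8s + 3y - 1 = 0 and ∂h/∂y = 3s - 10y + 5 = 0, so (s, y) = (5/71, 37/71).
The Hessian has h_{ss} = -8, h_{yy} = -10, h_{sy} = 3, giving D = 71 > 0 with h_{ss} < 0, so the point is a local maximum.
h(5/71, 37/71) = 587/71.

587/71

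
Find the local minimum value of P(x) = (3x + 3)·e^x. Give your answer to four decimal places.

Differentiating with the product rule gives P'(x) = (3x + 6)·e^x. Since e^x > 0, the only critical point is x = -2.
P''(-2) has the same sign as 3 > 0, so this is a local minimum.
P(-2) = (-3)·e^(-2) ≈ -0.4060.

-0.4060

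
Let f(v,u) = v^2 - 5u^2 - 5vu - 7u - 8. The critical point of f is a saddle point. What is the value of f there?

∂f/∂v = 2v - 5u = 0 and ∂f/∂u = -5v - 10u - 7 = 0, so (v, u) = (-7/9, -14/45).
The Hessian has f_{vv} = 2, f_{uu} = -10, f_{vu} = -5, giving D = -45 < 0, so the point is a saddle point.
f(-7/9, -14/45) = -311/45.

-311/45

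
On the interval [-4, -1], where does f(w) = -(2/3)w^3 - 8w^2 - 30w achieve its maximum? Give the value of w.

-3

The derivative is -2w^2 - 16w - 30, whose only zero in [-4, -1] is w = -3.
Compare values at every candidate in [-4, -1]: f(-4) = 104/3; f(-3) = 36; f(-1) = 68/3.
Hence the absolute maximum is 36 at w = -3.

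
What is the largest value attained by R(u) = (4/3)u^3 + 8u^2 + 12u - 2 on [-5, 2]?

The derivative is 4u^2 + 16u + 12, which vanishes at u = -3 and u = -1.
Candidates: R(-5) = -86/3,  R(-3) = -2,  R(-1) = -22/3,  R(2) = 194/3.
The maximum over the interval is 194/3, attained at u = 2.

194/3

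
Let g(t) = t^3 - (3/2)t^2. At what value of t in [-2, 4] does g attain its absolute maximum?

4

The derivative is 3t^2 - 3t, which vanishes at t = 0 and t = 1.
Evaluating at the critical points and endpoints: g(-2) = -14, g(0) = 0, g(1) = -1/2, g(4) = 40.
The maximum over the interval is 40, attained at t = 4.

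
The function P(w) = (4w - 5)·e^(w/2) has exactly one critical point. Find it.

-3/4

P'(w) = 4·e^(w/2) + (4w - 5)·(1/2)·e^(w/2) = (2w + 3/2)·e^(w/2). Since e^(w/2) > 0, the only critical point is w = -3/4.
P''(-3/4) has the same sign as 2 > 0, so this is a local minimum.
P(-3/4) = (-8)·e^(-3/8) ≈ -5.4983.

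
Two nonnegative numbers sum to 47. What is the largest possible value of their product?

With x + y = 47, the product is P(x) = x(47 − x).
P'(x) = 47 − 2x = 0 gives x = 47/2; P'' = −2 < 0, so this is the maximum.
P = 47/2·47/2 = 2209/4.

2209/4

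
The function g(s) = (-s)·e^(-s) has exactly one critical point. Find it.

1

By the product rule, g'(s) = (s - 1)·e^(-s). Since e^(-s) > 0, the only critical point is s = 1.
g''(1) has the same sign as 1 > 0, so this is a local minimum.
g(1) = (-1)·e^(-1) ≈ -0.3679.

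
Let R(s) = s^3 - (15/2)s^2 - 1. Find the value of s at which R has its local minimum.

Critical points: R'(s) = 3s^2 - 15s vanishes at s = 0, 5.
Since R''(s) = 6s - 15, we get R''(0) = -15 < 0 ⇒ local maximum; R''(5) = 15 > 0 ⇒ local minimum.
Thus R has its local minimum at s = 5, with value -127/2.

5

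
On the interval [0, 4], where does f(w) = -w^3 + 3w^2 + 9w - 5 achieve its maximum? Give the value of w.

3

Differentiating, f'(w) = -3w^2 + 6w + 9; whose only zero in [0, 4] is w = 3.
Candidates: f(0) = -5, f(3) = 22, f(4) = 15.
So the maximum is f(3) = 22.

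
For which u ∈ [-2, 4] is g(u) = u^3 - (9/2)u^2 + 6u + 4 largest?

4

Differentiating, g'(u) = 3u^2 - 9u + 6; which vanishes at u = 1 and u = 2.
Evaluating at the critical points and endpoints: g(-2) = -34, g(1) = 13/2, g(2) = 6, g(4) = 20.
The maximum over the interval is 20, attained at u = 4.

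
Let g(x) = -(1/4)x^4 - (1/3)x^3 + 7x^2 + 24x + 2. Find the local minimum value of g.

g'(x) = -x^3 - x^2 + 14x + 24 = 0 at x = -3, -2, 4.
g''(x) = -3x^2 - 2x + 14. g''(-3) = -7 < 0 ⇒ local maximum; g''(-2) = 6 > 0 ⇒ local minimum; g''(4) = -42 < 0 ⇒ local maximum.
So the local minimum value is g(-2) = -58/3.

-58/3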